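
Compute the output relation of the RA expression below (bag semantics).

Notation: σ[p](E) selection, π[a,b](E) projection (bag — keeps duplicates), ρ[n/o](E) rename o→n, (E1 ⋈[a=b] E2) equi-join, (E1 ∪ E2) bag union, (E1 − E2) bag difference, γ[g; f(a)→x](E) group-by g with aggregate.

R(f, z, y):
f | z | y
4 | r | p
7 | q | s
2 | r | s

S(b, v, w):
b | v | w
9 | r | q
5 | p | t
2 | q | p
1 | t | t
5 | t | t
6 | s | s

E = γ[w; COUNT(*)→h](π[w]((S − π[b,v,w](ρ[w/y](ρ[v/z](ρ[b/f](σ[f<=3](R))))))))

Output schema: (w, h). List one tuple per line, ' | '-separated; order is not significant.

Per-node cardinality:
  S → 6
  R → 3
  σ[f<=3](R) → 1
  ρ[b/f](σ[f<=3](R)) → 1
  ρ[v/z](ρ[b/f](σ[f<=3](R))) → 1
  ρ[w/y](ρ[v/z](ρ[b/f](σ[f<=3](R)))) → 1
  π[b,v,w](ρ[w/y](ρ[v/z](ρ[b/f](σ[f<=3](R))))) → 1
  (S − π[b,v,w](ρ[w/y](ρ[v/z](ρ[b/f](σ[f<=3](R)))))) → 6
  π[w]((S − π[b,v,w](ρ[w/y](ρ[v/z](ρ[b/f](σ[f<=3](R))))))) → 6
  γ[w; COUNT(*)→h](π[w]((S − π[b,v,w](ρ[w/y](ρ[v/z](ρ[b/f](σ[f<=3](R)))))))) → 4

== RESULT ==
w | h
p | 1
q | 1
s | 1
t | 3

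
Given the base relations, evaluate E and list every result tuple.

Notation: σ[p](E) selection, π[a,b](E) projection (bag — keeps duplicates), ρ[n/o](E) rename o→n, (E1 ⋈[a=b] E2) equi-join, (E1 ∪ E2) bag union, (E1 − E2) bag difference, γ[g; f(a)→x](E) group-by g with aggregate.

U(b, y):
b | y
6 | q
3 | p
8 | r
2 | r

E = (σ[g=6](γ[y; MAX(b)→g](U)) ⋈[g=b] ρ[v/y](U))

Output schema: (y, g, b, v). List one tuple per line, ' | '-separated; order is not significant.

Stepwise |·|:
  U → 4
  γ[y; MAX(b)→g](U) → 3
  σ[g=6](γ[y; MAX(b)→g](U)) → 1
  U → 4
  ρ[v/y](U) → 4
  (σ[g=6](γ[y; MAX(b)→g](U)) ⋈[g=b] ρ[v/y](U)) → 1

== RESULT ==
y | g | b | v
q | 6 | 6 | q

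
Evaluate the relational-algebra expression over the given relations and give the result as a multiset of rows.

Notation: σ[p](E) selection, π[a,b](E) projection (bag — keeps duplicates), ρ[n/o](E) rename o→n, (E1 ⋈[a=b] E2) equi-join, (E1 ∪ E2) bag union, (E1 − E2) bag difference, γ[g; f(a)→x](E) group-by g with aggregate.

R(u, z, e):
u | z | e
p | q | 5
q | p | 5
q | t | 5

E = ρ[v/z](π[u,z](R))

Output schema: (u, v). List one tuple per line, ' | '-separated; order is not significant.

Subexpression sizes:
  R → 3
  π[u,z](R) → 3
  ρ[v/z](π[u,z](R)) → 3

== RESULT ==
u | v
p | q
q | p
q | t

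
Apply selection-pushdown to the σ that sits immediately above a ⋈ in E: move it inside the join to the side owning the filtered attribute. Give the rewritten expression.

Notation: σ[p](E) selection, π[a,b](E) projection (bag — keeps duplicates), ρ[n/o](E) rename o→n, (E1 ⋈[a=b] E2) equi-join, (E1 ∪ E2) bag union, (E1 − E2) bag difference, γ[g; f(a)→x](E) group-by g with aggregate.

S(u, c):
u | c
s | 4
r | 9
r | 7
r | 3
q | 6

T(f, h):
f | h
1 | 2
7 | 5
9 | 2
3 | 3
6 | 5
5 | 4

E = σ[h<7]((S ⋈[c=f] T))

σ filters on h, owned by the right side.
E' = (S ⋈[c=f] σ[h<7](T))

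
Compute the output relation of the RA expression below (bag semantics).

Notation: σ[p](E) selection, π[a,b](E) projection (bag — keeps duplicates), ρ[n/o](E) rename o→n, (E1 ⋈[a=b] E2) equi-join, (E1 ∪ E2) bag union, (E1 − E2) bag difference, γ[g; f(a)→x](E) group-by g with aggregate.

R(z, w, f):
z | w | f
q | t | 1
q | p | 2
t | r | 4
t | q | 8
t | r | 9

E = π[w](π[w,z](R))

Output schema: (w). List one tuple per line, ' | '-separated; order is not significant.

Subexpression sizes:
  R → 5
  π[w,z](R) → 5
  π[w](π[w,z](R)) → 5

== RESULT ==
w
p
q
r
r
t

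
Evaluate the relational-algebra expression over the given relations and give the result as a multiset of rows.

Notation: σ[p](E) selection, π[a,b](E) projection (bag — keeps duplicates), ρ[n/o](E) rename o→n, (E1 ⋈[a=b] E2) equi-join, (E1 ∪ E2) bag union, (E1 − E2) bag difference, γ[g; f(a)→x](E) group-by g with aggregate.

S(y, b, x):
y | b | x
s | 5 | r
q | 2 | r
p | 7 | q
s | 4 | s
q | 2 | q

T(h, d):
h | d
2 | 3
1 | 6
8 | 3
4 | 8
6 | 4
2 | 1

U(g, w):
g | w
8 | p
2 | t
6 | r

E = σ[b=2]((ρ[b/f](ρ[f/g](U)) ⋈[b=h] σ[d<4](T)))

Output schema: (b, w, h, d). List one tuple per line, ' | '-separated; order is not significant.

Row counts bottom-up:
  U → 3
  ρ[f/g](U) → 3
  ρ[b/f](ρ[f/g](U)) → 3
  T → 6
  σ[d<4](T) → 3
  (ρ[b/f](ρ[f/g](U)) ⋈[b=h] σ[d<4](T)) → 3
  σ[b=2]((ρ[b/f](ρ[f/g](U)) ⋈[b=h] σ[d<4](T))) → 2

== RESULT ==
b | w | h | d
2 | t | 2 | 1
2 | t | 2 | 3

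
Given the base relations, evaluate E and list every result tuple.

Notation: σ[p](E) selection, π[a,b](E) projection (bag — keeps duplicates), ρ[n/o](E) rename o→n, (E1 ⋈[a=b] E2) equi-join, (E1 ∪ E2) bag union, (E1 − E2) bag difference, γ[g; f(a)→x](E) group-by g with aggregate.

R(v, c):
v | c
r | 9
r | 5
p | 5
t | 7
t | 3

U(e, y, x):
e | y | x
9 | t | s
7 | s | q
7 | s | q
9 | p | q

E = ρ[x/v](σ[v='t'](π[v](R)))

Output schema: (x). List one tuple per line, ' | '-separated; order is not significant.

Per-node cardinality:
  R → 5
  π[v](R) → 5
  σ[v='t'](π[v](R)) → 2
  ρ[x/v](σ[v='t'](π[v](R))) → 2

== RESULT ==
x
t
t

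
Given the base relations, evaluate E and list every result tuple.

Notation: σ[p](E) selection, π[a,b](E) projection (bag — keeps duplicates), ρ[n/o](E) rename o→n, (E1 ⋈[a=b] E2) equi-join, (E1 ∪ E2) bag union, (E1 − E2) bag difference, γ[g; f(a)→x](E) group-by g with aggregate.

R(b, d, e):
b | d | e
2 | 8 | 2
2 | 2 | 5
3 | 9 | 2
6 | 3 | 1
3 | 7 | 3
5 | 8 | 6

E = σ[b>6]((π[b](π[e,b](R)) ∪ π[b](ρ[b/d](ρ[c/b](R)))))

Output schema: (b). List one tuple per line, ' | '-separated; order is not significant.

Stepwise |·|:
  R → 6
  π[e,b](R) → 6
  π[b](π[e,b](R)) → 6
  R → 6
  ρ[c/b](R) → 6
  ρ[b/d](ρ[c/b](R)) → 6
  π[b](ρ[b/d](ρ[c/b](R))) → 6
  (π[b](π[e,b](R)) ∪ π[b](ρ[b/d](ρ[c/b](R)))) → 12
  σ[b>6]((π[b](π[e,b](R)) ∪ π[b](ρ[b/d](ρ[c/b](R))))) → 4

== RESULT ==
b
7
8
8
9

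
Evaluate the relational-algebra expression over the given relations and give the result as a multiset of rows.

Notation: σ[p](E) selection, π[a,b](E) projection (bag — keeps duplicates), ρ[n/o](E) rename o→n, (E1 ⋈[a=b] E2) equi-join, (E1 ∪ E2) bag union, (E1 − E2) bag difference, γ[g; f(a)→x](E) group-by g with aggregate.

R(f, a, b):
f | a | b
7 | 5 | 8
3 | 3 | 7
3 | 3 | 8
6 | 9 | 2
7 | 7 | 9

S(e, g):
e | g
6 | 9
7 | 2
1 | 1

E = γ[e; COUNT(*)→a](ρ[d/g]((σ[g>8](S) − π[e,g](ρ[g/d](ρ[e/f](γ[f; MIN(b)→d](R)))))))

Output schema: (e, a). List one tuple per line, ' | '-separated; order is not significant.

Per-node cardinality:
  S → 3
  σ[g>8](S) → 1
  R → 5
  γ[f; MIN(b)→d](R) → 3
  ρ[e/f](γ[f; MIN(b)→d](R)) → 3
  ρ[g/d](ρ[e/f](γ[f; MIN(b)→d](R))) → 3
  π[e,g](ρ[g/d](ρ[e/f](γ[f; MIN(b)→d](R)))) → 3
  (σ[g>8](S) − π[e,g](ρ[g/d](ρ[e/f](γ[f; MIN(b)→d](R))))) → 1
  ρ[d/g]((σ[g>8](S) − π[e,g](ρ[g/d](ρ[e/f](γ[f; MIN(b)→d](R)))))) → 1
  γ[e; COUNT(*)→a](ρ[d/g]((σ[g>8](S) − π[e,g](ρ[g/d](ρ[e/f](γ[f; MIN(b)→d](R))))))) → 1

== RESULT ==
e | a
6 | 1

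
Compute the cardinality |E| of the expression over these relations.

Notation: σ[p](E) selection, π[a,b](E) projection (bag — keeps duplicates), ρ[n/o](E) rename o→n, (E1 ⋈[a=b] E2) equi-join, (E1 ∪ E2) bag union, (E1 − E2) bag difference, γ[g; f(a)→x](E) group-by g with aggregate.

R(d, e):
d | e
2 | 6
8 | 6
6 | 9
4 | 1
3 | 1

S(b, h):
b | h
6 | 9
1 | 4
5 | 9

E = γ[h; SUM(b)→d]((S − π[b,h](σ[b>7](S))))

Subexpression sizes:
  S → 3
  S → 3
  σ[b>7](S) → 0
  π[b,h](σ[b>7](S)) → 0
  (S − π[b,h](σ[b>7](S))) → 3
  γ[h; SUM(b)→d]((S − π[b,h](σ[b>7](S)))) → 2

|E| = 2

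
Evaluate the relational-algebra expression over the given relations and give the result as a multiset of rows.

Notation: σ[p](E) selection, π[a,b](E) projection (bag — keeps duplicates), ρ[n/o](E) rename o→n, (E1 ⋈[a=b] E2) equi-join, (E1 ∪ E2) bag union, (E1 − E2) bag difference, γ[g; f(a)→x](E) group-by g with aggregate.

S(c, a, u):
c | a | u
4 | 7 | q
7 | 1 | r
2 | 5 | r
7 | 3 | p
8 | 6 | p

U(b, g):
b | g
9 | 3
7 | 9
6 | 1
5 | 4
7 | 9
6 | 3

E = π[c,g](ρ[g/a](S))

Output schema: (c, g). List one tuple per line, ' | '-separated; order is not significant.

Row counts bottom-up:
  S → 5
  ρ[g/a](S) → 5
  π[c,g](ρ[g/a](S)) → 5

== RESULT ==
c | g
2 | 5
4 | 7
7 | 1
7 | 3
8 | 6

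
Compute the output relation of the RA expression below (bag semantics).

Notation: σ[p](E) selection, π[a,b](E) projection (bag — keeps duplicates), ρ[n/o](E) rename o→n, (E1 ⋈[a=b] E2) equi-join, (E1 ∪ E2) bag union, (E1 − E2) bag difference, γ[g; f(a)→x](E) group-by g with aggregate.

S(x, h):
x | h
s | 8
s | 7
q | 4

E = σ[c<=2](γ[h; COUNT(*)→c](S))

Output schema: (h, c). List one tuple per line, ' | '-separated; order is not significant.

Row counts bottom-up:
  S → 3
  γ[h; COUNT(*)→c](S) → 3
  σ[c<=2](γ[h; COUNT(*)→c](S)) → 3

== RESULT ==
h | c
4 | 1
7 | 1
8 | 1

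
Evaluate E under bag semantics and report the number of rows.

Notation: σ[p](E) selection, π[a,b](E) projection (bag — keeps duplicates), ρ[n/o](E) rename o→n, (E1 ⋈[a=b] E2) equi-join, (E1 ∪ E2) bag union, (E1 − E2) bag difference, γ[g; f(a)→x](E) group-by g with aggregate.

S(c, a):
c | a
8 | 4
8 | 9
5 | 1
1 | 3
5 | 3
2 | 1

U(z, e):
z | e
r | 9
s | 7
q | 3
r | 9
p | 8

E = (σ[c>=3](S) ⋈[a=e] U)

Per-node cardinality:
  S → 6
  σ[c>=3](S) → 4
  U → 5
  (σ[c>=3](S) ⋈[a=e] U) → 3

|E| = 3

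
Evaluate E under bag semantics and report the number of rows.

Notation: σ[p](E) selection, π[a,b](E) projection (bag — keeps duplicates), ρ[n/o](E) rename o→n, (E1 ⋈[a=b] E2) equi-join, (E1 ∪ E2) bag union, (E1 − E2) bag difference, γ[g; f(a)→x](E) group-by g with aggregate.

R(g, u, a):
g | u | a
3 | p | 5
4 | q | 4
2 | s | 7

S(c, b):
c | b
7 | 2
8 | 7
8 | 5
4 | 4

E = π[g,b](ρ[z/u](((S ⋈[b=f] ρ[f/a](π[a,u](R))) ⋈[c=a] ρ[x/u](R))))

Stepwise |·|:
  S → 4
  R → 3
  π[a,u](R) → 3
  ρ[f/a](π[a,u](R)) → 3
  (S ⋈[b=f] ρ[f/a](π[a,u](R))) → 3
  R → 3
  ρ[x/u](R) → 3
  ((S ⋈[b=f] ρ[f/a](π[a,u](R))) ⋈[c=a] ρ[x/u](R)) → 1
  ρ[z/u](((S ⋈[b=f] ρ[f/a](π[a,u](R))) ⋈[c=a] ρ[x/u](R))) → 1
  π[g,b](ρ[z/u](((S ⋈[b=f] ρ[f/a](π[a,u](R))) ⋈[c=a] ρ[x/u](R)))) → 1

|E| = 1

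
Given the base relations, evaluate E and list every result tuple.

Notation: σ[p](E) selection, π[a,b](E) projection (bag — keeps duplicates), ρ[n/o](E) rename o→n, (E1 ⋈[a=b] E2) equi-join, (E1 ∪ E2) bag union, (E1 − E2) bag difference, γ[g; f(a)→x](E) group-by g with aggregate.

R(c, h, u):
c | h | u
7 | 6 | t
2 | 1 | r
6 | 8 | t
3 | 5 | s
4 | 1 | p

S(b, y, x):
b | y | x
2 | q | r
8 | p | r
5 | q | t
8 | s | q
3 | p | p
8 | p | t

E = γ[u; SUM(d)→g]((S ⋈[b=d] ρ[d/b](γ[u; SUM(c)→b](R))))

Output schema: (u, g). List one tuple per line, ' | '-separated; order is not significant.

Stepwise |·|:
  S → 6
  R → 5
  γ[u; SUM(c)→b](R) → 4
  ρ[d/b](γ[u; SUM(c)→b](R)) → 4
  (S ⋈[b=d] ρ[d/b](γ[u; SUM(c)→b](R))) → 2
  γ[u; SUM(d)→g]((S ⋈[b=d] ρ[d/b](γ[u; SUM(c)→b](R)))) → 2

== RESULT ==
u | g
r | 2
s | 3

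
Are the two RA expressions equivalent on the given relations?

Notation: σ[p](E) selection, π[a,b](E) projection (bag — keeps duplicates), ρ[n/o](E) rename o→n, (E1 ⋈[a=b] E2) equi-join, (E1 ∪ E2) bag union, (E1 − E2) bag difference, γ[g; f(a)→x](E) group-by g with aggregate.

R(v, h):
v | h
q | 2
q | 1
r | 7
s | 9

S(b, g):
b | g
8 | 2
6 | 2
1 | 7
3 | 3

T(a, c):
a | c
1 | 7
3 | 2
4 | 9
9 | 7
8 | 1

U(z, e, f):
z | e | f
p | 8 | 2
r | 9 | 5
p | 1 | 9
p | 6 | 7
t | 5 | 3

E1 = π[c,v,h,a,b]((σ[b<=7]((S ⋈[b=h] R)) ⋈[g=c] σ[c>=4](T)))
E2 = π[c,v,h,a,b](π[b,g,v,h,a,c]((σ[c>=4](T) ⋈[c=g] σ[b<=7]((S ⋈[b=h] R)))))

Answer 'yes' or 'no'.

E1 row counts bottom-up:
  S → 4
  R → 4
  (S ⋈[b=h] R) → 1
  σ[b<=7]((S ⋈[b=h] R)) → 1
  T → 5
  σ[c>=4](T) → 3
  (σ[b<=7]((S ⋈[b=h] R)) ⋈[g=c] σ[c>=4](T)) → 2
  π[c,v,h,a,b]((σ[b<=7]((S ⋈[b=h] R)) ⋈[g=c] σ[c>=4](T))) → 2
E2 row counts bottom-up:
  T → 5
  σ[c>=4](T) → 3
  S → 4
  R → 4
  (S ⋈[b=h] R) → 1
  σ[b<=7]((S ⋈[b=h] R)) → 1
  (σ[c>=4](T) ⋈[c=g] σ[b<=7]((S ⋈[b=h] R))) → 2
  π[b,g,v,h,a,c]((σ[c>=4](T) ⋈[c=g] σ[b<=7]((S ⋈[b=h] R)))) → 2
  π[c,v,h,a,b](π[b,g,v,h,a,c]((σ[c>=4](T) ⋈[c=g] σ[b<=7]((S ⋈[b=h] R))))) → 2

E1 and E2 produce the same multiset:
c | v | h | a | b
7 | q | 1 | 1 | 1
7 | q | 1 | 9 | 1

yes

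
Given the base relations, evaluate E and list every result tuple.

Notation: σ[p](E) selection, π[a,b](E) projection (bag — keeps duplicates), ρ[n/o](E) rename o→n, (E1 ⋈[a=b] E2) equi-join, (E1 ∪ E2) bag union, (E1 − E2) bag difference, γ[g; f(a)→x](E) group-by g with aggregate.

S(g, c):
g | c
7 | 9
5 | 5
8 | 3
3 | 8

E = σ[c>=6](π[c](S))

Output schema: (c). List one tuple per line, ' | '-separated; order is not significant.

Row counts bottom-up:
  S → 4
  π[c](S) → 4
  σ[c>=6](π[c](S)) → 2

== RESULT ==
c
8
9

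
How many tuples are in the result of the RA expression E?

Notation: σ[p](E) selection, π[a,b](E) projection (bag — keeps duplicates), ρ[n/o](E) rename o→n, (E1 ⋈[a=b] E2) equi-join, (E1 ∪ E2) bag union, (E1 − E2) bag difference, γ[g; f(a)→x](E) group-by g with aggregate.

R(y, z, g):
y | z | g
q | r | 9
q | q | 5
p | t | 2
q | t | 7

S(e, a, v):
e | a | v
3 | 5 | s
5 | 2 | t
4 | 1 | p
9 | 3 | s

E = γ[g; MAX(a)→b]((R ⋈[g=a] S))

Stepwise |·|:
  R → 4
  S → 4
  (R ⋈[g=a] S) → 2
  γ[g; MAX(a)→b]((R ⋈[g=a] S)) → 2

|E| = 2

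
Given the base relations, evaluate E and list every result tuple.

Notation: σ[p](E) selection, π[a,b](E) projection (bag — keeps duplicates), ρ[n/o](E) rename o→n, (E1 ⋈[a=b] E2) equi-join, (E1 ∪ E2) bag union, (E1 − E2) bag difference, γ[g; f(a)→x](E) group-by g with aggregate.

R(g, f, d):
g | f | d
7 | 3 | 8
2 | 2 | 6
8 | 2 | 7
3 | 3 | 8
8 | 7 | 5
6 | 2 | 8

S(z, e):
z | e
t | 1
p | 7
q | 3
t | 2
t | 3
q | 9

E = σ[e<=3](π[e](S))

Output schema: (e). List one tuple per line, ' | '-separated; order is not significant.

Subexpression sizes:
  S → 6
  π[e](S) → 6
  σ[e<=3](π[e](S)) → 4

== RESULT ==
e
1
2
3
3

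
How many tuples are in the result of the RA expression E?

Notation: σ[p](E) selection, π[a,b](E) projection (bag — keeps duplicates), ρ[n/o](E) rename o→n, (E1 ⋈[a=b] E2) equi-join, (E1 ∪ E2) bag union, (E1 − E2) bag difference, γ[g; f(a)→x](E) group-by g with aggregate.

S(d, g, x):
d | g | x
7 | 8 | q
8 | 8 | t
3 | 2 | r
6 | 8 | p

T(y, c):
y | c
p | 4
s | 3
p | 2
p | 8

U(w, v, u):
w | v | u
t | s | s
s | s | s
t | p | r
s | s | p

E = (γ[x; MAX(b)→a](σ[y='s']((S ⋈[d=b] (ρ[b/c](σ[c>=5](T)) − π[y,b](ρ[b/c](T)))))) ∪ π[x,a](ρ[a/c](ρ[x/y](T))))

Per-node cardinality:
  S → 4
  T → 4
  σ[c>=5](T) → 1
  ρ[b/c](σ[c>=5](T)) → 1
  T → 4
  ρ[b/c](T) → 4
  π[y,b](ρ[b/c](T)) → 4
  (ρ[b/c](σ[c>=5](T)) − π[y,b](ρ[b/c](T))) → 0
  (S ⋈[d=b] (ρ[b/c](σ[c>=5](T)) − π[y,b](ρ[b/c](T)))) → 0
  σ[y='s']((S ⋈[d=b] (ρ[b/c](σ[c>=5](T)) − π[y,b](ρ[b/c](T))))) → 0
  γ[x; MAX(b)→a](σ[y='s']((S ⋈[d=b] (ρ[b/c](σ[c>=5](T)) − π[y,b](ρ[b/c](T)))))) → 0
  T → 4
  ρ[x/y](T) → 4
  ρ[a/c](ρ[x/y](T)) → 4
  π[x,a](ρ[a/c](ρ[x/y](T))) → 4
  (γ[x; MAX(b)→a](σ[y='s']((S ⋈[d=b] (ρ[b/c](σ[c>=5](T)) − π[y,b](ρ[b/c](T)))))) ∪ π[x,a](ρ[a/c](ρ[x/y](T)))) → 4

|E| = 4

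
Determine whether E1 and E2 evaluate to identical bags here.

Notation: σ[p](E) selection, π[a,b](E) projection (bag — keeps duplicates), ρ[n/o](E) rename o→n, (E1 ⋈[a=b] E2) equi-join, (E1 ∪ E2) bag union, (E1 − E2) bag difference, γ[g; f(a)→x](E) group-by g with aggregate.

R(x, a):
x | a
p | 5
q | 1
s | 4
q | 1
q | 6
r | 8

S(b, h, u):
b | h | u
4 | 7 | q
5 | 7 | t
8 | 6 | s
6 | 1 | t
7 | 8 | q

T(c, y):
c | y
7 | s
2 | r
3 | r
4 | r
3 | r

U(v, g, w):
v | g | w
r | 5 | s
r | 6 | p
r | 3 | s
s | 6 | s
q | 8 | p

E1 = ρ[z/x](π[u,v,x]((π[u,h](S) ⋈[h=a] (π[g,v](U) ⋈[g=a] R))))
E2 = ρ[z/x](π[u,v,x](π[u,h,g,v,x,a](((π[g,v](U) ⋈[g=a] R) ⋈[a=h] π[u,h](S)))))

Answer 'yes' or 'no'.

E1 per-node cardinality:
  S → 5
  π[u,h](S) → 5
  U → 5
  π[g,v](U) → 5
  R → 6
  (π[g,v](U) ⋈[g=a] R) → 4
  (π[u,h](S) ⋈[h=a] (π[g,v](U) ⋈[g=a] R)) → 3
  π[u,v,x]((π[u,h](S) ⋈[h=a] (π[g,v](U) ⋈[g=a] R))) → 3
  ρ[z/x](π[u,v,x]((π[u,h](S) ⋈[h=a] (π[g,v](U) ⋈[g=a] R)))) → 3
E2 per-node cardinality:
  U → 5
  π[g,v](U) → 5
  R → 6
  (π[g,v](U) ⋈[g=a] R) → 4
  S → 5
  π[u,h](S) → 5
  ((π[g,v](U) ⋈[g=a] R) ⋈[a=h] π[u,h](S)) → 3
  π[u,h,g,v,x,a](((π[g,v](U) ⋈[g=a] R) ⋈[a=h] π[u,h](S))) → 3
  π[u,v,x](π[u,h,g,v,x,a](((π[g,v](U) ⋈[g=a] R) ⋈[a=h] π[u,h](S)))) → 3
  ρ[z/x](π[u,v,x](π[u,h,g,v,x,a](((π[g,v](U) ⋈[g=a] R) ⋈[a=h] π[u,h](S))))) → 3

E1 and E2 produce the same multiset:
u | v | z
q | q | r
s | r | q
s | s | q

yes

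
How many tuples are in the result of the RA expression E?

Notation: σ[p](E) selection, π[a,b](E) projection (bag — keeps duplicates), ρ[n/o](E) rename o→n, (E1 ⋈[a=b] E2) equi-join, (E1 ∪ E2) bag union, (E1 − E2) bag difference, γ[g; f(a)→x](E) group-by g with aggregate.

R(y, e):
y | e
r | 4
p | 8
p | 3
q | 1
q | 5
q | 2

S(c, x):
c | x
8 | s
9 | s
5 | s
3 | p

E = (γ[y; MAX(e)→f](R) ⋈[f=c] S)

Subexpression sizes:
  R → 6
  γ[y; MAX(e)→f](R) → 3
  S → 4
  (γ[y; MAX(e)→f](R) ⋈[f=c] S) → 2

|E| = 2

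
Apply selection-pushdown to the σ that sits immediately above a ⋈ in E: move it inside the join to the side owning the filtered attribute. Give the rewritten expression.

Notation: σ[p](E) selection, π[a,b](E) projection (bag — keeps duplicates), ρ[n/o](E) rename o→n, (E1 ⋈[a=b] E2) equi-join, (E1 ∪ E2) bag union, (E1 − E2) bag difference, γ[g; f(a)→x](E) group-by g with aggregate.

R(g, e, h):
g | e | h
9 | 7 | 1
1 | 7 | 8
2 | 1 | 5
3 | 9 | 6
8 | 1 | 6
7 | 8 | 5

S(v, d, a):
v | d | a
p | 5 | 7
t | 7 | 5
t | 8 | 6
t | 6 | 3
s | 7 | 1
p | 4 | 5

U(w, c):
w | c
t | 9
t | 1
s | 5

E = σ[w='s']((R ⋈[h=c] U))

σ filters on w, owned by the right side.
E' = (R ⋈[h=c] σ[w='s'](U))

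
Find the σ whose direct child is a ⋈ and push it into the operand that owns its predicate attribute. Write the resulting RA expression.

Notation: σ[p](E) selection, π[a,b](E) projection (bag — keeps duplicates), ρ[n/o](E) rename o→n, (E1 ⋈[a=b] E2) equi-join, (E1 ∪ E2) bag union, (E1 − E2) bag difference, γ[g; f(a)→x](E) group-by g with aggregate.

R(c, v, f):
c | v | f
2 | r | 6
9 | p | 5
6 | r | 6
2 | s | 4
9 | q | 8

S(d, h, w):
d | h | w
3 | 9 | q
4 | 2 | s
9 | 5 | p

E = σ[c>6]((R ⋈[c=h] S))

σ filters on c, owned by the left side.
E' = (σ[c>6](R) ⋈[c=h] S)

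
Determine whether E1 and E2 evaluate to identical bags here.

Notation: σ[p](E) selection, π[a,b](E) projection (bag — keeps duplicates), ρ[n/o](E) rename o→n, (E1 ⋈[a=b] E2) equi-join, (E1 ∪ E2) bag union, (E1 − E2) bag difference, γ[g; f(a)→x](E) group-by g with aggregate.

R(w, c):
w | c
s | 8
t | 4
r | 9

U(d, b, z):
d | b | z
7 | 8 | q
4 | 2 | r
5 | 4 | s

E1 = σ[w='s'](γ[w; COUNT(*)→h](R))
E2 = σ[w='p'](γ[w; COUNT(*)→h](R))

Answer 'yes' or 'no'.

E1 stepwise |·|:
  R → 3
  γ[w; COUNT(*)→h](R) → 3
  σ[w='s'](γ[w; COUNT(*)→h](R)) → 1
E2 stepwise |·|:
  R → 3
  γ[w; COUNT(*)→h](R) → 3
  σ[w='p'](γ[w; COUNT(*)→h](R)) → 0

E1 result:
w | h
s | 1
E2 result:
w | h
(0 rows)
Witness: ('s', 1) appears 1× in E1 but 0× in E2.

no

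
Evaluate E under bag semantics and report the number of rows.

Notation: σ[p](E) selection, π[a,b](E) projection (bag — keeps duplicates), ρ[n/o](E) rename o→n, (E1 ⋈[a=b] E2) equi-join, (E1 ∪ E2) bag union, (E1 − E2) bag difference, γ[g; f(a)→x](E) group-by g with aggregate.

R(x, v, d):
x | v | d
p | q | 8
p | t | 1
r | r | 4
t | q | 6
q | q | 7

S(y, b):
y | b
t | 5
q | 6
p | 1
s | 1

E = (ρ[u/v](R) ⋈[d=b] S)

Stepwise |·|:
  R → 5
  ρ[u/v](R) → 5
  S → 4
  (ρ[u/v](R) ⋈[d=b] S) → 3

|E| = 3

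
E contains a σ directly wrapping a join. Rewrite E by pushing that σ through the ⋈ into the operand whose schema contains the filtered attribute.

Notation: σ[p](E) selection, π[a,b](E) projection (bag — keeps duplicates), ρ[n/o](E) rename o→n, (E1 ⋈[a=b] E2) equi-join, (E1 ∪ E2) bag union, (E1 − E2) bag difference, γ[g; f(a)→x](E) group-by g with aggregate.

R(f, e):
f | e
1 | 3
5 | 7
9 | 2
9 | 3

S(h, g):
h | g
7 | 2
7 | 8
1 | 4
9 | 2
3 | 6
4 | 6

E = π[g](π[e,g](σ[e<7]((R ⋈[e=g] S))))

σ filters on e, owned by the left side.
E' = π[g](π[e,g]((σ[e<7](R) ⋈[e=g] S)))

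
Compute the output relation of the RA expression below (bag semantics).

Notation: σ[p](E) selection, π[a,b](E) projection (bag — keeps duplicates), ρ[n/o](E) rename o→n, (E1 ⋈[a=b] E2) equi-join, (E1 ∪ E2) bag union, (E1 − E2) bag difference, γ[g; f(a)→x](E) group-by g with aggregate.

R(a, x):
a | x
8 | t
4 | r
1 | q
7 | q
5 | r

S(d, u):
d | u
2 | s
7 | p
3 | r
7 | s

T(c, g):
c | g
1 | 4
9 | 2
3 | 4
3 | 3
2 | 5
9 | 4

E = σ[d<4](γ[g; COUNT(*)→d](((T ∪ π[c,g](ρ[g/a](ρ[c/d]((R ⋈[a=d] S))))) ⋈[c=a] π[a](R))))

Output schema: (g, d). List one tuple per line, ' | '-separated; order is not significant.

Stepwise |·|:
  T → 6
  R → 5
  S → 4
  (R ⋈[a=d] S) → 2
  ρ[c/d]((R ⋈[a=d] S)) → 2
  ρ[g/a](ρ[c/d]((R ⋈[a=d] S))) → 2
  π[c,g](ρ[g/a](ρ[c/d]((R ⋈[a=d] S)))) → 2
  (T ∪ π[c,g](ρ[g/a](ρ[c/d]((R ⋈[a=d] S))))) → 8
  R → 5
  π[a](R) → 5
  ((T ∪ π[c,g](ρ[g/a](ρ[c/d]((R ⋈[a=d] S))))) ⋈[c=a] π[a](R)) → 3
  γ[g; COUNT(*)→d](((T ∪ π[c,g](ρ[g/a](ρ[c/d]((R ⋈[a=d] S))))) ⋈[c=a] π[a](R))) → 2
  σ[d<4](γ[g; COUNT(*)→d](((T ∪ π[c,g](ρ[g/a](ρ[c/d]((R ⋈[a=d] S))))) ⋈[c=a] π[a](R)))) → 2

== RESULT ==
g | d
4 | 1
7 | 2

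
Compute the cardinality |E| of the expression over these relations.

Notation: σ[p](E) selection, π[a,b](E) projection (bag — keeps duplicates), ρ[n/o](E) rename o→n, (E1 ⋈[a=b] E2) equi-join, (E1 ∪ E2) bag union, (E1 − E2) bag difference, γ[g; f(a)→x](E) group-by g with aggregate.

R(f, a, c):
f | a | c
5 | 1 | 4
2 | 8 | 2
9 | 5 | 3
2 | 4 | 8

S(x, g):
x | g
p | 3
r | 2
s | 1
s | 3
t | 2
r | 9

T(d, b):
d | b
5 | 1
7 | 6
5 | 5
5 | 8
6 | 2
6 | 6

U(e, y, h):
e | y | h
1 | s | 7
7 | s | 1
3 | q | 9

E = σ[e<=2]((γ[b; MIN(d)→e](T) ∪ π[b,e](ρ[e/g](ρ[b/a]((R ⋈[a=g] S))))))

Subexpression sizes:
  T → 6
  γ[b; MIN(d)→e](T) → 5
  R → 4
  S → 6
  (R ⋈[a=g] S) → 1
  ρ[b/a]((R ⋈[a=g] S)) → 1
  ρ[e/g](ρ[b/a]((R ⋈[a=g] S))) → 1
  π[b,e](ρ[e/g](ρ[b/a]((R ⋈[a=g] S)))) → 1
  (γ[b; MIN(d)→e](T) ∪ π[b,e](ρ[e/g](ρ[b/a]((R ⋈[a=g] S))))) → 6
  σ[e<=2]((γ[b; MIN(d)→e](T) ∪ π[b,e](ρ[e/g](ρ[b/a]((R ⋈[a=g] S)))))) → 1

|E| = 1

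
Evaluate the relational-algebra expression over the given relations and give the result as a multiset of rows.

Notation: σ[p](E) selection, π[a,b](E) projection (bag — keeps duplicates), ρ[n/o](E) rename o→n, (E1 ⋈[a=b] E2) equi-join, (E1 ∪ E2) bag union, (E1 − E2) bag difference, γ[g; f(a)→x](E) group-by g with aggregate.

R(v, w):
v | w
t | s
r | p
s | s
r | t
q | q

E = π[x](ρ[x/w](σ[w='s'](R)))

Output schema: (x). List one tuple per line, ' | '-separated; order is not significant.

Per-node cardinality:
  R → 5
  σ[w='s'](R) → 2
  ρ[x/w](σ[w='s'](R)) → 2
  π[x](ρ[x/w](σ[w='s'](R))) → 2

== RESULT ==
x
s
s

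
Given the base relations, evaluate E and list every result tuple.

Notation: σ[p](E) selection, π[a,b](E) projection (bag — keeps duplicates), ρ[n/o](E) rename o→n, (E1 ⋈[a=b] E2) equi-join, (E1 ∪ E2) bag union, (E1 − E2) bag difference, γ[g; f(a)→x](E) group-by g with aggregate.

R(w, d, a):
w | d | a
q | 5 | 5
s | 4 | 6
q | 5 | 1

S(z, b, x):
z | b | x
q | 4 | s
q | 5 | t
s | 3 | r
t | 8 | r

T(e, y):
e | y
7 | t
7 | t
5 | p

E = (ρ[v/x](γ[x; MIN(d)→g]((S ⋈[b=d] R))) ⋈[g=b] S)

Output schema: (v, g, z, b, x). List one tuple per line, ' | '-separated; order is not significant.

Subexpression sizes:
  S → 4
  R → 3
  (S ⋈[b=d] R) → 3
  γ[x; MIN(d)→g]((S ⋈[b=d] R)) → 2
  ρ[v/x](γ[x; MIN(d)→g]((S ⋈[b=d] R))) → 2
  S → 4
  (ρ[v/x](γ[x; MIN(d)→g]((S ⋈[b=d] R))) ⋈[g=b] S) → 2

== RESULT ==
v | g | z | b | x
s | 4 | q | 4 | s
t | 5 | q | 5 | t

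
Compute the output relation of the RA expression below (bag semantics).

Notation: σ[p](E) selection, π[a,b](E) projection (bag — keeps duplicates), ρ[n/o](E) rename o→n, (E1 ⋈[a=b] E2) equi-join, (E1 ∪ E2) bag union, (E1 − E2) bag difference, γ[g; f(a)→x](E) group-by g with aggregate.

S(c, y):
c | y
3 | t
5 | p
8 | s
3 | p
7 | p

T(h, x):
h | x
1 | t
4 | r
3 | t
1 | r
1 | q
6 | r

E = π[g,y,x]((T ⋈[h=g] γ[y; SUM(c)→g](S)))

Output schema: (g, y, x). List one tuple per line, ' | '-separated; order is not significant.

Stepwise |·|:
  T → 6
  S → 5
  γ[y; SUM(c)→g](S) → 3
  (T ⋈[h=g] γ[y; SUM(c)→g](S)) → 1
  π[g,y,x]((T ⋈[h=g] γ[y; SUM(c)→g](S))) → 1

== RESULT ==
g | y | x
3 | t | t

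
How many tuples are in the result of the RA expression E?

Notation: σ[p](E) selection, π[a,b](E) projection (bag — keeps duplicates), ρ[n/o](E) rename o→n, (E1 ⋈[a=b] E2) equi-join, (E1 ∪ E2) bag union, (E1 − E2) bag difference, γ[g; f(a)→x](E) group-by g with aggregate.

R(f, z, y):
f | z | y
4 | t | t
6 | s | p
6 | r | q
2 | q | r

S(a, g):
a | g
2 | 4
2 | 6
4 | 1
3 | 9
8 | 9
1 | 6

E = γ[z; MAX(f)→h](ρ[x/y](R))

Row counts bottom-up:
  R → 4
  ρ[x/y](R) → 4
  γ[z; MAX(f)→h](ρ[x/y](R)) → 4

|E| = 4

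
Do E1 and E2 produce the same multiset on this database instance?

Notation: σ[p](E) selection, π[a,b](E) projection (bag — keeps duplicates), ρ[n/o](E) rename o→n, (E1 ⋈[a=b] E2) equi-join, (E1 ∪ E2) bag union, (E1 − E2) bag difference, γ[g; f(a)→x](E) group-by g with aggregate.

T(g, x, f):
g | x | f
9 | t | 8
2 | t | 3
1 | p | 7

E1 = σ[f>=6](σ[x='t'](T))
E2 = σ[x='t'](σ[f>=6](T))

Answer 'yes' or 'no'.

E1 stepwise |·|:
  T → 3
  σ[x='t'](T) → 2
  σ[f>=6](σ[x='t'](T)) → 1
E2 stepwise |·|:
  T → 3
  σ[f>=6](T) → 2
  σ[x='t'](σ[f>=6](T)) → 1

E1 and E2 produce the same multiset:
g | x | f
9 | t | 8

yes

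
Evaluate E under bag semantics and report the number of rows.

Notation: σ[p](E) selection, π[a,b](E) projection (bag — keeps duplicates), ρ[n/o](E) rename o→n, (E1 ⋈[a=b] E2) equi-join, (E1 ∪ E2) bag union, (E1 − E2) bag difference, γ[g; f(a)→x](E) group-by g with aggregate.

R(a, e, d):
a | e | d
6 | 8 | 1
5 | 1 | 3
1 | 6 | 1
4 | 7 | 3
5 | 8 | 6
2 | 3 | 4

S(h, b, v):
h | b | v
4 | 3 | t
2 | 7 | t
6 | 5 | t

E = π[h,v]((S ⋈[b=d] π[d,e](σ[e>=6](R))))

Subexpression sizes:
  S → 3
  R → 6
  σ[e>=6](R) → 4
  π[d,e](σ[e>=6](R)) → 4
  (S ⋈[b=d] π[d,e](σ[e>=6](R))) → 1
  π[h,v]((S ⋈[b=d] π[d,e](σ[e>=6](R)))) → 1

|E| = 1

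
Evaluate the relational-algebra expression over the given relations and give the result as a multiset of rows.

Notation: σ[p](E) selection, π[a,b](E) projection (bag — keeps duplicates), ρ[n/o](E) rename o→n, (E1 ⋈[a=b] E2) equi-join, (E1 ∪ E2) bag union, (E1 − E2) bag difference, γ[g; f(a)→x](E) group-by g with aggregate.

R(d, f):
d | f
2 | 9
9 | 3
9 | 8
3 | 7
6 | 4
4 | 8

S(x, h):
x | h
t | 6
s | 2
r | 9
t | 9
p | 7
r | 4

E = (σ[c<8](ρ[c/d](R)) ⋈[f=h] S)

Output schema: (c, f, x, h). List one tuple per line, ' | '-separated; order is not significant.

Stepwise |·|:
  R → 6
  ρ[c/d](R) → 6
  σ[c<8](ρ[c/d](R)) → 4
  S → 6
  (σ[c<8](ρ[c/d](R)) ⋈[f=h] S) → 4

== RESULT ==
c | f | x | h
2 | 9 | r | 9
2 | 9 | t | 9
3 | 7 | p | 7
6 | 4 | r | 4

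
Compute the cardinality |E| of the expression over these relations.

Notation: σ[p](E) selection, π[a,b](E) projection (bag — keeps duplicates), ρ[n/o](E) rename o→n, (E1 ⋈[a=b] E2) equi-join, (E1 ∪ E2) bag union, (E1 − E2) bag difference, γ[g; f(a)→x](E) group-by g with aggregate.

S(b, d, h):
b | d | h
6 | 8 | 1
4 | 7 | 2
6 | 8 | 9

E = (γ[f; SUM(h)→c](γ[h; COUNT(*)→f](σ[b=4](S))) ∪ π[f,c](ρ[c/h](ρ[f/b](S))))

Per-node cardinality:
  S → 3
  σ[b=4](S) → 1
  γ[h; COUNT(*)→f](σ[b=4](S)) → 1
  γ[f; SUM(h)→c](γ[h; COUNT(*)→f](σ[b=4](S))) → 1
  S → 3
  ρ[f/b](S) → 3
  ρ[c/h](ρ[f/b](S)) → 3
  π[f,c](ρ[c/h](ρ[f/b](S))) → 3
  (γ[f; SUM(h)→c](γ[h; COUNT(*)→f](σ[b=4](S))) ∪ π[f,c](ρ[c/h](ρ[f/b](S)))) → 4

|E| = 4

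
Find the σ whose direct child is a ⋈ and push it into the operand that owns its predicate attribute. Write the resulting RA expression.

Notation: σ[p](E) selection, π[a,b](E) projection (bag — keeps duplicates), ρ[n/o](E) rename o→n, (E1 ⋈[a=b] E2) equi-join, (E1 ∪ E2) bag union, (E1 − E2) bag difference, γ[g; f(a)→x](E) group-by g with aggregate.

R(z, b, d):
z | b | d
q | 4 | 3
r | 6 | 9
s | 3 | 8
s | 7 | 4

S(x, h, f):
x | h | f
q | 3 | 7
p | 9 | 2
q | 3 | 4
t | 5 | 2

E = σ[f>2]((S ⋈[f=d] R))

σ filters on f, owned by the left side.
E' = (σ[f>2](S) ⋈[f=d] R)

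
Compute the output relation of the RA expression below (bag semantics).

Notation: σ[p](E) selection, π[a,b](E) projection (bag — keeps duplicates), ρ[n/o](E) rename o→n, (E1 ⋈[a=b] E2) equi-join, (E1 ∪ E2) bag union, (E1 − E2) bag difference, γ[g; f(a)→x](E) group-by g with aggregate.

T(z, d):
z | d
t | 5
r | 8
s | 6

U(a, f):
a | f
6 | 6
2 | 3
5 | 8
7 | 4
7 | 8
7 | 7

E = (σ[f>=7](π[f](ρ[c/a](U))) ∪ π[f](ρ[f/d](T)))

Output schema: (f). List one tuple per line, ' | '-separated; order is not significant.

Subexpression sizes:
  U → 6
  ρ[c/a](U) → 6
  π[f](ρ[c/a](U)) → 6
  σ[f>=7](π[f](ρ[c/a](U))) → 3
  T → 3
  ρ[f/d](T) → 3
  π[f](ρ[f/d](T)) → 3
  (σ[f>=7](π[f](ρ[c/a](U))) ∪ π[f](ρ[f/d](T))) → 6

== RESULT ==
f
5
6
7
8
8
8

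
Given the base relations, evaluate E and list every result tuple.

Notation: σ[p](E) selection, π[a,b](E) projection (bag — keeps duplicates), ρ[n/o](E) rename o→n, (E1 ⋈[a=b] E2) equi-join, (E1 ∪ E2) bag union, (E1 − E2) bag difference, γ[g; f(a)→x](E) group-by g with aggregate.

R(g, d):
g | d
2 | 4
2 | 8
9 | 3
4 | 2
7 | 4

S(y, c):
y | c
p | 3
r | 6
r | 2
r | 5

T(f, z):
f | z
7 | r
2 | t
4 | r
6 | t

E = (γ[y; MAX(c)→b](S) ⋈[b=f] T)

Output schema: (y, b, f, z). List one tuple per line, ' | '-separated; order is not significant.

Subexpression sizes:
  S → 4
  γ[y; MAX(c)→b](S) → 2
  T → 4
  (γ[y; MAX(c)→b](S) ⋈[b=f] T) → 1

== RESULT ==
y | b | f | z
r | 6 | 6 | t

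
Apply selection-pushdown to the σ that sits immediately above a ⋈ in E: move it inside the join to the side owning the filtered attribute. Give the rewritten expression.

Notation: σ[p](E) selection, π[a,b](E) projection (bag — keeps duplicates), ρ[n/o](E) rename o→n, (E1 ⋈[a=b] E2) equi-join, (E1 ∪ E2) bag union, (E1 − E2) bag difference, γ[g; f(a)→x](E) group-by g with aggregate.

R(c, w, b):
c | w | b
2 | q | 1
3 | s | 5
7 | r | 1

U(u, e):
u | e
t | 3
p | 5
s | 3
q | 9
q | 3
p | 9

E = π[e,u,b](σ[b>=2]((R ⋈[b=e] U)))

σ filters on b, owned by the left side.
E' = π[e,u,b]((σ[b>=2](R) ⋈[b=e] U))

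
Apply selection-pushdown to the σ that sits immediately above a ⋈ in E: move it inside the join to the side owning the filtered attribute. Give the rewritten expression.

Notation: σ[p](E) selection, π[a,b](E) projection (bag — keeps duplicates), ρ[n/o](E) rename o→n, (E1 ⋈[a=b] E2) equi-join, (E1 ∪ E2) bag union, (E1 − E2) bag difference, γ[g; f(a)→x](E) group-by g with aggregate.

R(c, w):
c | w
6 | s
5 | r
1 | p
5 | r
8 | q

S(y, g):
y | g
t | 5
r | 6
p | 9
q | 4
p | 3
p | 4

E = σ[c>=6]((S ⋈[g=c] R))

σ filters on c, owned by the right side.
E' = (S ⋈[g=c] σ[c>=6](R))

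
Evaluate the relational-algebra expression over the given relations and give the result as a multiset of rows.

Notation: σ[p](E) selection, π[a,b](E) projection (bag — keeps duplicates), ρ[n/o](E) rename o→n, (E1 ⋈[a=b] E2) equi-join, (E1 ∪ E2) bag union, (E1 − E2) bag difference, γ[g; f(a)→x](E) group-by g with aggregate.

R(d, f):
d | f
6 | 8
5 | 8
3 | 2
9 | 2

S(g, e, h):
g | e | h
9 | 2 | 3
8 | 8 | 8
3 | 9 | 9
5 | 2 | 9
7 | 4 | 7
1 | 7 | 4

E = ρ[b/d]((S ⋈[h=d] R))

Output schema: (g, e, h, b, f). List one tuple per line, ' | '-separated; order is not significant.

Row counts bottom-up:
  S → 6
  R → 4
  (S ⋈[h=d] R) → 3
  ρ[b/d]((S ⋈[h=d] R)) → 3

== RESULT ==
g | e | h | b | f
3 | 9 | 9 | 9 | 2
5 | 2 | 9 | 9 | 2
9 | 2 | 3 | 3 | 2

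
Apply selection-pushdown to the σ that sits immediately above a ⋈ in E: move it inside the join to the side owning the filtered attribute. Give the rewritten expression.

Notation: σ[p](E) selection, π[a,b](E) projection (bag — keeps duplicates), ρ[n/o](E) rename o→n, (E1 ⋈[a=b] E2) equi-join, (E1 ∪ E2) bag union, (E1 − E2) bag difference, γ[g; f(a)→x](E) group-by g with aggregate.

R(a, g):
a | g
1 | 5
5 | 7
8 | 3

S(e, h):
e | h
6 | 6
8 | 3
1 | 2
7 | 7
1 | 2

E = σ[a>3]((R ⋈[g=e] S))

σ filters on a, owned by the left side.
E' = (σ[a>3](R) ⋈[g=e] S)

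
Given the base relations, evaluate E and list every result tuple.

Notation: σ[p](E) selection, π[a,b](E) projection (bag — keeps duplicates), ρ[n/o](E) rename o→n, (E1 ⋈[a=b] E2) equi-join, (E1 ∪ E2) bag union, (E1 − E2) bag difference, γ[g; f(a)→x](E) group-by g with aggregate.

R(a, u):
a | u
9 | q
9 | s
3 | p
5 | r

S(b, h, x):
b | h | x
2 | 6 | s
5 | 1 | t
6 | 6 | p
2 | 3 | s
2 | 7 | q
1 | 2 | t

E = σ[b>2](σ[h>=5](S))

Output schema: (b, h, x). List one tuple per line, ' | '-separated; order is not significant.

Per-node cardinality:
  S → 6
  σ[h>=5](S) → 3
  σ[b>2](σ[h>=5](S)) → 1

== RESULT ==
b | h | x
6 | 6 | p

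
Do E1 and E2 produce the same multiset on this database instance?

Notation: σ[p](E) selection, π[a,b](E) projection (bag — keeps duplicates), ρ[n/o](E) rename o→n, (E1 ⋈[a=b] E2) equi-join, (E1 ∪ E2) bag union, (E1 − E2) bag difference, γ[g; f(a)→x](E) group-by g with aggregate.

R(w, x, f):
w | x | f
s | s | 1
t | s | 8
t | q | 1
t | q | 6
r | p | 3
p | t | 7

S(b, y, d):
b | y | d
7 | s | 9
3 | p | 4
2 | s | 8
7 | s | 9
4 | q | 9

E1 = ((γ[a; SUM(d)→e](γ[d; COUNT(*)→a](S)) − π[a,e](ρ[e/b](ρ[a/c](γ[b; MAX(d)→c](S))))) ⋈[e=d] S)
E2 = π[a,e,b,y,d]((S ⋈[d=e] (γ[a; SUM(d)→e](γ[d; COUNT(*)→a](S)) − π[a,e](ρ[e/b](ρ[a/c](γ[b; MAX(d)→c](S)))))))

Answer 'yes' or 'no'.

E1 stepwise |·|:
  S → 5
  γ[d; COUNT(*)→a](S) → 3
  γ[a; SUM(d)→e](γ[d; COUNT(*)→a](S)) → 2
  S → 5
  γ[b; MAX(d)→c](S) → 4
  ρ[a/c](γ[b; MAX(d)→c](S)) → 4
  ρ[e/b](ρ[a/c](γ[b; MAX(d)→c](S))) → 4
  π[a,e](ρ[e/b](ρ[a/c](γ[b; MAX(d)→c](S)))) → 4
  (γ[a; SUM(d)→e](γ[d; COUNT(*)→a](S)) − π[a,e](ρ[e/b](ρ[a/c](γ[b; MAX(d)→c](S))))) → 2
  S → 5
  ((γ[a; SUM(d)→e](γ[d; COUNT(*)→a](S)) − π[a,e](ρ[e/b](ρ[a/c](γ[b; MAX(d)→c](S))))) ⋈[e=d] S) → 3
E2 stepwise |·|:
  S → 5
  S → 5
  γ[d; COUNT(*)→a](S) → 3
  γ[a; SUM(d)→e](γ[d; COUNT(*)→a](S)) → 2
  S → 5
  γ[b; MAX(d)→c](S) → 4
  ρ[a/c](γ[b; MAX(d)→c](S)) → 4
  ρ[e/b](ρ[a/c](γ[b; MAX(d)→c](S))) → 4
  π[a,e](ρ[e/b](ρ[a/c](γ[b; MAX(d)→c](S)))) → 4
  (γ[a; SUM(d)→e](γ[d; COUNT(*)→a](S)) − π[a,e](ρ[e/b](ρ[a/c](γ[b; MAX(d)→c](S))))) → 2
  (S ⋈[d=e] (γ[a; SUM(d)→e](γ[d; COUNT(*)→a](S)) − π[a,e](ρ[e/b](ρ[a/c](γ[b; MAX(d)→c](S)))))) → 3
  π[a,e,b,y,d]((S ⋈[d=e] (γ[a; SUM(d)→e](γ[d; COUNT(*)→a](S)) − π[a,e](ρ[e/b](ρ[a/c](γ[b; MAX(d)→c](S))))))) → 3

E1 and E2 produce the same multiset:
a | e | b | y | d
3 | 9 | 4 | q | 9
3 | 9 | 7 | s | 9
3 | 9 | 7 | s | 9

yes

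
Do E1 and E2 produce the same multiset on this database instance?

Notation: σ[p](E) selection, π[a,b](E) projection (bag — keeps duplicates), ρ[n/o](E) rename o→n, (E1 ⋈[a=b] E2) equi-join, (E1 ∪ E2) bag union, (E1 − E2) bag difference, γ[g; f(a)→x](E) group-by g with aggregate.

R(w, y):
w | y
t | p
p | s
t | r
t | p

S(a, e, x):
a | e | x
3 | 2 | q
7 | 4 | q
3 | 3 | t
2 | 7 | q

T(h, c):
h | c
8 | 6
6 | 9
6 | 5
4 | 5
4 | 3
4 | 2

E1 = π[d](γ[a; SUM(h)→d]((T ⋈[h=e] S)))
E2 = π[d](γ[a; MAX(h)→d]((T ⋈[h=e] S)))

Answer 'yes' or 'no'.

E1 row counts bottom-up:
  T → 6
  S → 4
  (T ⋈[h=e] S) → 3
  γ[a; SUM(h)→d]((T ⋈[h=e] S)) → 1
  π[d](γ[a; SUM(h)→d]((T ⋈[h=e] S))) → 1
E2 row counts bottom-up:
  T → 6
  S → 4
  (T ⋈[h=e] S) → 3
  γ[a; MAX(h)→d]((T ⋈[h=e] S)) → 1
  π[d](γ[a; MAX(h)→d]((T ⋈[h=e] S))) → 1

E1 result:
d
12
E2 result:
d
4
Witness: (12,) appears 1× in E1 but 0× in E2.

no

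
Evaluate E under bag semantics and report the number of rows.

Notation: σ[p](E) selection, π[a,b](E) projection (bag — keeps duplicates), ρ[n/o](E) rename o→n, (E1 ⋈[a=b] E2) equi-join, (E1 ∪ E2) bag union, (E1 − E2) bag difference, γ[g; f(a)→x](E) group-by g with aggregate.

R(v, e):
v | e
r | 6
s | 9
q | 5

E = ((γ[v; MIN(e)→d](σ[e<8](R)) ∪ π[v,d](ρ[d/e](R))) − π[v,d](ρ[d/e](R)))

Subexpression sizes:
  R → 3
  σ[e<8](R) → 2
  γ[v; MIN(e)→d](σ[e<8](R)) → 2
  R → 3
  ρ[d/e](R) → 3
  π[v,d](ρ[d/e](R)) → 3
  (γ[v; MIN(e)→d](σ[e<8](R)) ∪ π[v,d](ρ[d/e](R))) → 5
  R → 3
  ρ[d/e](R) → 3
  π[v,d](ρ[d/e](R)) → 3
  ((γ[v; MIN(e)→d](σ[e<8](R)) ∪ π[v,d](ρ[d/e](R))) − π[v,d](ρ[d/e](R))) → 2

|E| = 2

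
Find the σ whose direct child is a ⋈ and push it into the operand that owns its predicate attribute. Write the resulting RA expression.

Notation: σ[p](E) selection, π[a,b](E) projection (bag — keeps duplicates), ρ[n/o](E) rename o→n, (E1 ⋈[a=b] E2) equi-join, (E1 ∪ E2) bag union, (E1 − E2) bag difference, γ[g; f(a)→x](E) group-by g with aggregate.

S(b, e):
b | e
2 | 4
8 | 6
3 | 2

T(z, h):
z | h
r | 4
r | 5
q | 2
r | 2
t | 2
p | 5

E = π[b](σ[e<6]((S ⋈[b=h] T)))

σ filters on e, owned by the left side.
E' = π[b]((σ[e<6](S) ⋈[b=h] T))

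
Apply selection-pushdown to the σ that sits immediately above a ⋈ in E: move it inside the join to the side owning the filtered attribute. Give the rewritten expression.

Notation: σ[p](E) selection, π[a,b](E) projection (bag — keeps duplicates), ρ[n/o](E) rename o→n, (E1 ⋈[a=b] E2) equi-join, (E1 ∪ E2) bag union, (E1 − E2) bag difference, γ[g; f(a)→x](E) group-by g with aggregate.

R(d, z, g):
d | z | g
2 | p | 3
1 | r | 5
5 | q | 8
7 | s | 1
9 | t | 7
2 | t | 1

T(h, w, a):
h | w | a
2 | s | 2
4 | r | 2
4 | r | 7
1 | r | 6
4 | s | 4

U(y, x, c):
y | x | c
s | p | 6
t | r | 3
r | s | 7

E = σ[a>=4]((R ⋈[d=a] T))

σ filters on a, owned by the right side.
E' = (R ⋈[d=a] σ[a>=4](T))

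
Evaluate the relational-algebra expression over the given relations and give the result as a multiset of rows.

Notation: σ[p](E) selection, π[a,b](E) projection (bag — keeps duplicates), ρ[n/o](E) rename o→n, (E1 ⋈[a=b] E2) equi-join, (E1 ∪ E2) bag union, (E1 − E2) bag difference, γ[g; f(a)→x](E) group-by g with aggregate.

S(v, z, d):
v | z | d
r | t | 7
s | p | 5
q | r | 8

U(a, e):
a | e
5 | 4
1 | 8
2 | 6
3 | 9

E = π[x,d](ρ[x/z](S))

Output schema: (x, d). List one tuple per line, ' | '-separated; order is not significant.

Subexpression sizes:
  S → 3
  ρ[x/z](S) → 3
  π[x,d](ρ[x/z](S)) → 3

== RESULT ==
x | d
p | 5
r | 8
t | 7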